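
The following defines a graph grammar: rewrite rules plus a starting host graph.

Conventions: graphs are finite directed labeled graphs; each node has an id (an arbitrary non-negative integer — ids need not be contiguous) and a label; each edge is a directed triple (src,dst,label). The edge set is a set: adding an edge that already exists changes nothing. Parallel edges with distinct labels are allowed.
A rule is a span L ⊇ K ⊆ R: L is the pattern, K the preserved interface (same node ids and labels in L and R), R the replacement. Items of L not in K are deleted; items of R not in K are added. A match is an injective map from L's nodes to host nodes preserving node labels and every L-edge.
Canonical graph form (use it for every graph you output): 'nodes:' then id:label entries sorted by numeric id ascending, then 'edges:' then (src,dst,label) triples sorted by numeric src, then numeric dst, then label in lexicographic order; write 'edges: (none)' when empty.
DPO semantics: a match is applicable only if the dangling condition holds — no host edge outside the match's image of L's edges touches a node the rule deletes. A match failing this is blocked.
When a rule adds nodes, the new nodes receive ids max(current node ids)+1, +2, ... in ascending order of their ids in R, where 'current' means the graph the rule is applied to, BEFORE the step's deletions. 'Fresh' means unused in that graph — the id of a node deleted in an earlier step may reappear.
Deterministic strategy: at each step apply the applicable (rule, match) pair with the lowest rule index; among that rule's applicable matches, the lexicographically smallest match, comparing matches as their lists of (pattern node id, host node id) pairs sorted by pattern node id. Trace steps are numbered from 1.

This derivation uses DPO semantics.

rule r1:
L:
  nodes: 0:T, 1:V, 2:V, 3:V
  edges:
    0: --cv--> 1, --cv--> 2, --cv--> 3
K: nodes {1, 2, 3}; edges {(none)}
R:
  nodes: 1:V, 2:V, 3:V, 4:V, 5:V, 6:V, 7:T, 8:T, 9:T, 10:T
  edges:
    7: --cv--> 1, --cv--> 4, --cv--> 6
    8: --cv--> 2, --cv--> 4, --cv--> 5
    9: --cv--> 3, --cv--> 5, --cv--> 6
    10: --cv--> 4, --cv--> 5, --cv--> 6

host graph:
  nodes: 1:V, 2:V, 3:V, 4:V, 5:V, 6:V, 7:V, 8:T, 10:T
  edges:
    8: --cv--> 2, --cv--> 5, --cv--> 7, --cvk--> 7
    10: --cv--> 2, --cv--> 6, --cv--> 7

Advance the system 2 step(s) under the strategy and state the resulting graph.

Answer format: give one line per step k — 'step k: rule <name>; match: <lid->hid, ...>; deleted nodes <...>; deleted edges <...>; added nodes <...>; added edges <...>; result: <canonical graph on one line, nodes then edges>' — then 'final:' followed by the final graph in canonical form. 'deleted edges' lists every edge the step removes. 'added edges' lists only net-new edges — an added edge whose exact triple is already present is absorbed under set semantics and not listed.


step 1: rule r1; match: 0->10, 1->2, 2->6, 3->7; deleted nodes 10; deleted edges (10,2,cv); (10,6,cv); (10,7,cv); added nodes 11, 12, 13, 14, 15, 16, 17; added edges (14,2,cv); (14,11,cv); (14,13,cv); (15,6,cv); (15,11,cv); (15,12,cv); (16,7,cv); (16,12,cv); (16,13,cv); (17,11,cv); (17,12,cv); (17,13,cv); result: nodes: 1:V, 2:V, 3:V, 4:V, 5:V, 6:V, 7:V, 8:T, 11:V, 12:V, 13:V, 14:T, 15:T, 16:T, 17:T edges: (8,2,cv); (8,5,cv); (8,7,cv); (8,7,cvk); (14,2,cv); (14,11,cv); (14,13,cv); (15,6,cv); (15,11,cv); (15,12,cv); (16,7,cv); (16,12,cv); (16,13,cv); (17,11,cv); (17,12,cv); (17,13,cv)
step 2: rule r1; match: 0->14, 1->2, 2->11, 3->13; deleted nodes 14; deleted edges (14,2,cv); (14,11,cv); (14,13,cv); added nodes 18, 19, 20, 21, 22, 23, 24; added edges (21,2,cv); (21,18,cv); (21,20,cv); (22,11,cv); (22,18,cv); (22,19,cv); (23,13,cv); (23,19,cv); (23,20,cv); (24,18,cv); (24,19,cv); (24,20,cv); result: nodes: 1:V, 2:V, 3:V, 4:V, 5:V, 6:V, 7:V, 8:T, 11:V, 12:V, 13:V, 15:T, 16:T, 17:T, 18:V, 19:V, 20:V, 21:T, 22:T, 23:T, 24:T edges: (8,2,cv); (8,5,cv); (8,7,cv); (8,7,cvk); (15,6,cv); (15,11,cv); (15,12,cv); (16,7,cv); (16,12,cv); (16,13,cv); (17,11,cv); (17,12,cv); (17,13,cv); (21,2,cv); (21,18,cv); (21,20,cv); (22,11,cv); (22,18,cv); (22,19,cv); (23,13,cv); (23,19,cv); (23,20,cv); (24,18,cv); (24,19,cv); (24,20,cv)
final:
nodes: 1:V, 2:V, 3:V, 4:V, 5:V, 6:V, 7:V, 8:T, 11:V, 12:V, 13:V, 15:T, 16:T, 17:T, 18:V, 19:V, 20:V, 21:T, 22:T, 23:T, 24:T
edges: (8,2,cv); (8,5,cv); (8,7,cv); (8,7,cvk); (15,6,cv); (15,11,cv); (15,12,cv); (16,7,cv); (16,12,cv); (16,13,cv); (17,11,cv); (17,12,cv); (17,13,cv); (21,2,cv); (21,18,cv); (21,20,cv); (22,11,cv); (22,18,cv); (22,19,cv); (23,13,cv); (23,19,cv); (23,20,cv); (24,18,cv); (24,19,cv); (24,20,cv)


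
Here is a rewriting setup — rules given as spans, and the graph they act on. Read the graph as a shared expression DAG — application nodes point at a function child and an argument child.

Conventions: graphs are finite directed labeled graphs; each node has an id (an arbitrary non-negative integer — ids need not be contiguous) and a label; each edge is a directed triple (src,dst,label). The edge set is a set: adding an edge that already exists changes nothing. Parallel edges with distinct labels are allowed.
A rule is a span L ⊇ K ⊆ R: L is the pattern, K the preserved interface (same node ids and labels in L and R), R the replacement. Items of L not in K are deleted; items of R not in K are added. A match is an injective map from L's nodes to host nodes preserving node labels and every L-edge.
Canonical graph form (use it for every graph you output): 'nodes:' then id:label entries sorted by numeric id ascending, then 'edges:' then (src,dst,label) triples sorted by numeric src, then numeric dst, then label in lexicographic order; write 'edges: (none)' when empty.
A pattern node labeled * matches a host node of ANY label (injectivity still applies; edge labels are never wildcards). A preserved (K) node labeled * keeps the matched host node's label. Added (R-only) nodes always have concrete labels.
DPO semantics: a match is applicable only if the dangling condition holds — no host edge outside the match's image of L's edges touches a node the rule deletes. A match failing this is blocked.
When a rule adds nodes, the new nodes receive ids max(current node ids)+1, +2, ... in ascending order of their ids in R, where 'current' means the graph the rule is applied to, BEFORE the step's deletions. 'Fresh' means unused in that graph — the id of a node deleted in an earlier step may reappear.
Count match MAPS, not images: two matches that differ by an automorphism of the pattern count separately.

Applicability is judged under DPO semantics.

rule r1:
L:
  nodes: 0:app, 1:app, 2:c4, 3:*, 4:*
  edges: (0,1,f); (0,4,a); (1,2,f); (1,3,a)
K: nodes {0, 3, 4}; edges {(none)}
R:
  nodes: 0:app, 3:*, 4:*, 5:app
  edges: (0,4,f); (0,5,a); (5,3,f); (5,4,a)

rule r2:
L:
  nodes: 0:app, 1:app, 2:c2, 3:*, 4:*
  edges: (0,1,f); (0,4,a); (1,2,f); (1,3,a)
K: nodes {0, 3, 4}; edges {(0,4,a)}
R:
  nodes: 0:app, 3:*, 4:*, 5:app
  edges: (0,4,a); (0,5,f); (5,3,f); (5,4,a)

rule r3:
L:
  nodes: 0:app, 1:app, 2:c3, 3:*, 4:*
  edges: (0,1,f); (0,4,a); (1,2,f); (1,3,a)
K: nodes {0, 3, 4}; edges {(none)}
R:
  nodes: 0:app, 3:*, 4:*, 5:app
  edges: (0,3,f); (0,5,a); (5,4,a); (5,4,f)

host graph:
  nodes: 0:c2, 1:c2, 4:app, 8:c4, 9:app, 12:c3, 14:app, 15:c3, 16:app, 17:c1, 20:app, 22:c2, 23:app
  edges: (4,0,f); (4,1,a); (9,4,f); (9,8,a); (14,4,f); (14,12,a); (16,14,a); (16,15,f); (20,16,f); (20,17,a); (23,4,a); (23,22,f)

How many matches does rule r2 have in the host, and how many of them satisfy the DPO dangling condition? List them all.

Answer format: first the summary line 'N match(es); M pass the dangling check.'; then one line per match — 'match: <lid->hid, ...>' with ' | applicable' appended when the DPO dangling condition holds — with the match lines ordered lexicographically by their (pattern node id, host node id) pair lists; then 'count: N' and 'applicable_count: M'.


2 match(es); 0 pass the dangling check.
match: 0->9, 1->4, 2->0, 3->1, 4->8
match: 0->14, 1->4, 2->0, 3->1, 4->12
count: 2
applicable_count: 0


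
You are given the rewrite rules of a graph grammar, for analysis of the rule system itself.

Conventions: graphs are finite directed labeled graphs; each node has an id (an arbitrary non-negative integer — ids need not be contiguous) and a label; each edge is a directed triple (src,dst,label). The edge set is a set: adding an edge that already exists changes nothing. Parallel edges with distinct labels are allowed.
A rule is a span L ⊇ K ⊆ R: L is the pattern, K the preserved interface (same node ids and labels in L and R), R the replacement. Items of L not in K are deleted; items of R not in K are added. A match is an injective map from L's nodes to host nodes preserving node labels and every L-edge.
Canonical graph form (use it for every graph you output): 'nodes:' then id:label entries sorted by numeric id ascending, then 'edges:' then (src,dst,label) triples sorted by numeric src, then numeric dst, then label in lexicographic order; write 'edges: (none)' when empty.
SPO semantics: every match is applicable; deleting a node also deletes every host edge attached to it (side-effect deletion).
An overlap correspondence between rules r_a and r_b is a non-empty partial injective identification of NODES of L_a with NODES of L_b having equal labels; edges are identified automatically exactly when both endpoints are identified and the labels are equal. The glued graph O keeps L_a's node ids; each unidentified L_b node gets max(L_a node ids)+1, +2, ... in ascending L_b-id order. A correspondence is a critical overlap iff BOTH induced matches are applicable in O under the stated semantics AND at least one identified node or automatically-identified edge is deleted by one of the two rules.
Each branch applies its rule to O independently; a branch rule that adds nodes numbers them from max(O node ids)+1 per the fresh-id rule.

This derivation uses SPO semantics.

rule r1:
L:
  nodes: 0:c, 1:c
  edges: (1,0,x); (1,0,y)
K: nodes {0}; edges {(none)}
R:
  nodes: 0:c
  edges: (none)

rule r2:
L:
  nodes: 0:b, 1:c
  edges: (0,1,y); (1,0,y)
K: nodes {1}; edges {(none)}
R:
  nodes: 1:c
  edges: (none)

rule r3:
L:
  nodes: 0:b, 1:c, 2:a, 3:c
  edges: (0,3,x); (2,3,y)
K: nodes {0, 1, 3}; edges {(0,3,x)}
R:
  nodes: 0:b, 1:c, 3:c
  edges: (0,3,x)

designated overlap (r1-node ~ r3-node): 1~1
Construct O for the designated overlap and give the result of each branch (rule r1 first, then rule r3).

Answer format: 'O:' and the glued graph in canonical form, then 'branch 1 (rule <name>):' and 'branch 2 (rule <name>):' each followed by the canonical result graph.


O:
nodes: 0:c, 1:c, 2:b, 3:a, 4:c
edges: (1,0,x); (1,0,y); (2,4,x); (3,4,y)
branch 1 (rule r1):
nodes: 0:c, 2:b, 3:a, 4:c
edges: (2,4,x); (3,4,y)
branch 2 (rule r3):
nodes: 0:c, 1:c, 2:b, 4:c
edges: (1,0,x); (1,0,y); (2,4,x)


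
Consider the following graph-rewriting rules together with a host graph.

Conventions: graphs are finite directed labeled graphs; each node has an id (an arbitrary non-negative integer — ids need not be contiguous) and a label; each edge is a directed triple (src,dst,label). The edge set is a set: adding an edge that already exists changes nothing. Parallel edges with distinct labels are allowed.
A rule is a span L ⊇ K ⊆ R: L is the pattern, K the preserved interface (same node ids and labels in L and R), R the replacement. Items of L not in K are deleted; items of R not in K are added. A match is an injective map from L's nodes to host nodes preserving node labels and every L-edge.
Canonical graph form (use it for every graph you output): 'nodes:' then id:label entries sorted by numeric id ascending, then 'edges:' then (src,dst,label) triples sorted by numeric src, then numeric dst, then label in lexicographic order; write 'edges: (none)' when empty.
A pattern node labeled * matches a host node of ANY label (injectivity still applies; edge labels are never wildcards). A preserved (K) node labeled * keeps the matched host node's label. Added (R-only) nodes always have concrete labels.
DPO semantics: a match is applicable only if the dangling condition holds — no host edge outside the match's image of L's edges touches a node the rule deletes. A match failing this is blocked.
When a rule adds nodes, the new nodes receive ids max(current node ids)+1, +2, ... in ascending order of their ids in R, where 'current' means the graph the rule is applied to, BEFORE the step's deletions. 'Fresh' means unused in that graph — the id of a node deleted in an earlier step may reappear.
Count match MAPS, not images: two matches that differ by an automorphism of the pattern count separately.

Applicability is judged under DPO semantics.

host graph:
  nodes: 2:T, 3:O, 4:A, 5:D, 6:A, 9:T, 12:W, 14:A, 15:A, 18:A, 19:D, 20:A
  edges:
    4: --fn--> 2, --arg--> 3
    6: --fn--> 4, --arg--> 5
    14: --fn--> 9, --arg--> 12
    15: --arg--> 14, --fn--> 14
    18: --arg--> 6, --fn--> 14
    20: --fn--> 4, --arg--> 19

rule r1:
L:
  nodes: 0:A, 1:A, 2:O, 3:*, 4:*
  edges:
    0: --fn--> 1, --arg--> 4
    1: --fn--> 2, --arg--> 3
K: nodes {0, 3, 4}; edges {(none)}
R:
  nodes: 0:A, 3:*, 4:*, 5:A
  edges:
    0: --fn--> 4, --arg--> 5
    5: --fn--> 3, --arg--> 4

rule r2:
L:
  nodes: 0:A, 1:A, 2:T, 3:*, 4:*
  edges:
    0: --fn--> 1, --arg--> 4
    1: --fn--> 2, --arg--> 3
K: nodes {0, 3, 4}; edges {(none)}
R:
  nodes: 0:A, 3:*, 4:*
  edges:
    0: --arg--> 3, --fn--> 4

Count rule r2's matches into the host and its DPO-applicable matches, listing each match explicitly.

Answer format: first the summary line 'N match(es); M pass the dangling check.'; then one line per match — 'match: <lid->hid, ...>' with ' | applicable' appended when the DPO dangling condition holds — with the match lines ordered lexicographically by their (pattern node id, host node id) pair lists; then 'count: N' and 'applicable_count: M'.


3 match(es); 0 pass the dangling check.
match: 0->6, 1->4, 2->2, 3->3, 4->5
match: 0->18, 1->14, 2->9, 3->12, 4->6
match: 0->20, 1->4, 2->2, 3->3, 4->19
count: 3
applicable_count: 0


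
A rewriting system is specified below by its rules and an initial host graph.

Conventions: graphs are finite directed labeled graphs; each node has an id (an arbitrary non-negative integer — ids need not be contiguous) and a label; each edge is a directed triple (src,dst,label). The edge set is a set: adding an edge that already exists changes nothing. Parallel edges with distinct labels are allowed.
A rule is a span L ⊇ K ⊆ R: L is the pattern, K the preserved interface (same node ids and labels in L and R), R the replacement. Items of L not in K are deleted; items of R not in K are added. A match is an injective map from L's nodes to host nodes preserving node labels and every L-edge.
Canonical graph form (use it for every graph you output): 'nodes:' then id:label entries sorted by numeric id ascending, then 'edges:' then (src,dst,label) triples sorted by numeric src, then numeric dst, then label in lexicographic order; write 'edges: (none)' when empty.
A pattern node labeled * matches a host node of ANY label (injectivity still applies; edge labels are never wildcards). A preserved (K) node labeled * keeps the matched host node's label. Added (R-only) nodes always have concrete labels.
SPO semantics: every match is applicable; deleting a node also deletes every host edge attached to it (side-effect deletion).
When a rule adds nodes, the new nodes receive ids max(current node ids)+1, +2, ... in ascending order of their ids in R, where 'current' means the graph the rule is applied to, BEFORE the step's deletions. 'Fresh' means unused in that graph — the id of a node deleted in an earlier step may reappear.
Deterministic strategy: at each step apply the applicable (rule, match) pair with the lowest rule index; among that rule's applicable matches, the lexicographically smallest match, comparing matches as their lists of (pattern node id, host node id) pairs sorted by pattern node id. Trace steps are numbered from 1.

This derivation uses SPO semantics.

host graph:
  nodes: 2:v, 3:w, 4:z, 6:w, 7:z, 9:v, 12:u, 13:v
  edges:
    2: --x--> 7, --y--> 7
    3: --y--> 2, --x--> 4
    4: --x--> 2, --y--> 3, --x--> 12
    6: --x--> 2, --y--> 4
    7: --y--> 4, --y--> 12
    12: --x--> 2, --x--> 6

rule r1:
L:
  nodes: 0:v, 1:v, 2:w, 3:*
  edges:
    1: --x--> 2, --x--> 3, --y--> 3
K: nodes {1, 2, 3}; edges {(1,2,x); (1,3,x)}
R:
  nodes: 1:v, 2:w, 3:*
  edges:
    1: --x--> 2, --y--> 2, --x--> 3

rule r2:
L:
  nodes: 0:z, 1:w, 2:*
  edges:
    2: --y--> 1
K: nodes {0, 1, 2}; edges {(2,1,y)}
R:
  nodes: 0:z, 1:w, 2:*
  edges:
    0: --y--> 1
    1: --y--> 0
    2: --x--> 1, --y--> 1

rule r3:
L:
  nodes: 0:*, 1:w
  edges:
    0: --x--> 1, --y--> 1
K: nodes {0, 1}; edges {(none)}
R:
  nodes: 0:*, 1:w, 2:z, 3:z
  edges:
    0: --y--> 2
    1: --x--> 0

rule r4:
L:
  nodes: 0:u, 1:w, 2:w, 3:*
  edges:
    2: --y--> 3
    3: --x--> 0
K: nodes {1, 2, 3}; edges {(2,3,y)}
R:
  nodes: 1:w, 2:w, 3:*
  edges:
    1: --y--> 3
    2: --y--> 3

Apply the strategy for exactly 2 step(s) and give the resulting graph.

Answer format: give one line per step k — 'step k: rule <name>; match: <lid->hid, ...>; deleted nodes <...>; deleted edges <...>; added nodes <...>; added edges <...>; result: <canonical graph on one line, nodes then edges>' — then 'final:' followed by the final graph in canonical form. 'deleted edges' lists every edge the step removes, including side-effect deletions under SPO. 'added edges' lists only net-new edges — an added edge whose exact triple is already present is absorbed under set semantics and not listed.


step 1: rule r2; match: 0->7, 1->3, 2->4; deleted nodes (none); deleted edges (none); added nodes (none); added edges (3,7,y); (4,3,x); (7,3,y); result: nodes: 2:v, 3:w, 4:z, 6:w, 7:z, 9:v, 12:u, 13:v edges: (2,7,x); (2,7,y); (3,2,y); (3,4,x); (3,7,y); (4,2,x); (4,3,x); (4,3,y); (4,12,x); (6,2,x); (6,4,y); (7,3,y); (7,4,y); (7,12,y); (12,2,x); (12,6,x)
step 2: rule r2; match: 0->4, 1->3, 2->7; deleted nodes (none); deleted edges (none); added nodes (none); added edges (3,4,y); (7,3,x); result: nodes: 2:v, 3:w, 4:z, 6:w, 7:z, 9:v, 12:u, 13:v edges: (2,7,x); (2,7,y); (3,2,y); (3,4,x); (3,4,y); (3,7,y); (4,2,x); (4,3,x); (4,3,y); (4,12,x); (6,2,x); (6,4,y); (7,3,x); (7,3,y); (7,4,y); (7,12,y); (12,2,x); (12,6,x)
final:
nodes: 2:v, 3:w, 4:z, 6:w, 7:z, 9:v, 12:u, 13:v
edges: (2,7,x); (2,7,y); (3,2,y); (3,4,x); (3,4,y); (3,7,y); (4,2,x); (4,3,x); (4,3,y); (4,12,x); (6,2,x); (6,4,y); (7,3,x); (7,3,y); (7,4,y); (7,12,y); (12,2,x); (12,6,x)


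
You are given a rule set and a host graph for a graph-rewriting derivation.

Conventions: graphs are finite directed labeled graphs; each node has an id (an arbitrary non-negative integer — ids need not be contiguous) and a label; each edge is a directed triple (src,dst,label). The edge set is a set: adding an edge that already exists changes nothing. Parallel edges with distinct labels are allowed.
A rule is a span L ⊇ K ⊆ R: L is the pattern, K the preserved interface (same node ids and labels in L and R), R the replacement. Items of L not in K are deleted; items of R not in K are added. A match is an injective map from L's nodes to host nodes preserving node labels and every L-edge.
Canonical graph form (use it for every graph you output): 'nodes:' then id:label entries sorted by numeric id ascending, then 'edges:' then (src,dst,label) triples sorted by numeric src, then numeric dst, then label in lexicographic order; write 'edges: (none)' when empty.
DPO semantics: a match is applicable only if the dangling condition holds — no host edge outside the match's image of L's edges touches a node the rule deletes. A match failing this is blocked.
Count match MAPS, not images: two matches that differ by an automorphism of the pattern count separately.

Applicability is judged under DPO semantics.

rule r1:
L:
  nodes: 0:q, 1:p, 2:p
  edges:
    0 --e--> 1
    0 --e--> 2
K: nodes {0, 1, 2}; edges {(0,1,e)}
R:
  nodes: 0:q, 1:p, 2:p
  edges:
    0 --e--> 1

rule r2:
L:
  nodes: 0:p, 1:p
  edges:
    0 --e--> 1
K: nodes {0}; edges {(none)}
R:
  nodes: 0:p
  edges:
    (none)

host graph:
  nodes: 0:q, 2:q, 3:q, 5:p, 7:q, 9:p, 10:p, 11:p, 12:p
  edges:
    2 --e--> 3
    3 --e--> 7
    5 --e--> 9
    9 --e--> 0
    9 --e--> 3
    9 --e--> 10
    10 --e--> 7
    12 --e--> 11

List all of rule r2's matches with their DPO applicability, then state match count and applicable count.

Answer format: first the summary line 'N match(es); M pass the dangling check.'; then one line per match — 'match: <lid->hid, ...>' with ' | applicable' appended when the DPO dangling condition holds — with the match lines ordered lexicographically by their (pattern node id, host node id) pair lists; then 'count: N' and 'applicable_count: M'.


3 match(es); 1 pass the dangling check.
match: 0->5, 1->9
match: 0->9, 1->10
match: 0->12, 1->11 | applicable
count: 3
applicable_count: 1


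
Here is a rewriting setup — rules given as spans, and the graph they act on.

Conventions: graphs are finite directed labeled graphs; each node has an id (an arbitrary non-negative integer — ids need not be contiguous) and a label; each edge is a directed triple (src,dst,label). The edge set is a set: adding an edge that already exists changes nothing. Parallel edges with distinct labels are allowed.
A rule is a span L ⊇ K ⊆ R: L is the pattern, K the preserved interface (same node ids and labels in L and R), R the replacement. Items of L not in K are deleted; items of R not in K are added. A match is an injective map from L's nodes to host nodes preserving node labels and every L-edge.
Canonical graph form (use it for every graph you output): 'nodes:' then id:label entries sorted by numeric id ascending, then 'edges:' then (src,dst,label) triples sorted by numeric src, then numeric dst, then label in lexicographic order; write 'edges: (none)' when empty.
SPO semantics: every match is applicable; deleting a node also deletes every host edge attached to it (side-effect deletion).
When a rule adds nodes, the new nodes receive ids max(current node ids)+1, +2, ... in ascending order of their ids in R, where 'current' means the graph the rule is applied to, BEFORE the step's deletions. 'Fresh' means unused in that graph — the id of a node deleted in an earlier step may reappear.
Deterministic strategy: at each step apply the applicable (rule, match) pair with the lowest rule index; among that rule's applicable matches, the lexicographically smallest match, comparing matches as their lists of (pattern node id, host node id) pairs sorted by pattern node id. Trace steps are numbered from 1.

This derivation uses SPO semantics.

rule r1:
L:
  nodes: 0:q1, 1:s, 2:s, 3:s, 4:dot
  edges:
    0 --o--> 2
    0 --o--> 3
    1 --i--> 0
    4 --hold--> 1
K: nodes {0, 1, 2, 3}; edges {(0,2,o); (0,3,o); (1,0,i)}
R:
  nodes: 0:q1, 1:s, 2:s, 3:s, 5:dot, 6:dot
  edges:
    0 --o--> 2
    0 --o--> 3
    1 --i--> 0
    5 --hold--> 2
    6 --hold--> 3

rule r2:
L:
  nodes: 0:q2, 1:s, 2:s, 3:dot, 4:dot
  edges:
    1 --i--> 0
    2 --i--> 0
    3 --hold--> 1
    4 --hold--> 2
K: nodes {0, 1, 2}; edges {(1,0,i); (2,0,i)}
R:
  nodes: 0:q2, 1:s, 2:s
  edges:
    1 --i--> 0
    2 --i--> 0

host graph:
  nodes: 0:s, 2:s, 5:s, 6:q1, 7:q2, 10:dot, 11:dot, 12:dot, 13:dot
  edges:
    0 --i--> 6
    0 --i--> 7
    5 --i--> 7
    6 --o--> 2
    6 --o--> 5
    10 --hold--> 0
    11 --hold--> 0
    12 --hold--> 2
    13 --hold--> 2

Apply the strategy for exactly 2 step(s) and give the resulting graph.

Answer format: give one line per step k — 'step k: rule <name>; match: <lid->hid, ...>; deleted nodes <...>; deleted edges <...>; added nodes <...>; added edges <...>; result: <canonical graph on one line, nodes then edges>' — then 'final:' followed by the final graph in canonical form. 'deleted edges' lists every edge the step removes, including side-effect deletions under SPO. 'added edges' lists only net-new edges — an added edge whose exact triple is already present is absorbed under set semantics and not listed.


step 1: rule r1; match: 0->6, 1->0, 2->2, 3->5, 4->10; deleted nodes 10; deleted edges (10,0,hold); added nodes 14, 15; added edges (14,2,hold); (15,5,hold); result: nodes: 0:s, 2:s, 5:s, 6:q1, 7:q2, 11:dot, 12:dot, 13:dot, 14:dot, 15:dot edges: (0,6,i); (0,7,i); (5,7,i); (6,2,o); (6,5,o); (11,0,hold); (12,2,hold); (13,2,hold); (14,2,hold); (15,5,hold)
step 2: rule r1; match: 0->6, 1->0, 2->2, 3->5, 4->11; deleted nodes 11; deleted edges (11,0,hold); added nodes 16, 17; added edges (16,2,hold); (17,5,hold); result: nodes: 0:s, 2:s, 5:s, 6:q1, 7:q2, 12:dot, 13:dot, 14:dot, 15:dot, 16:dot, 17:dot edges: (0,6,i); (0,7,i); (5,7,i); (6,2,o); (6,5,o); (12,2,hold); (13,2,hold); (14,2,hold); (15,5,hold); (16,2,hold); (17,5,hold)
final:
nodes: 0:s, 2:s, 5:s, 6:q1, 7:q2, 12:dot, 13:dot, 14:dot, 15:dot, 16:dot, 17:dot
edges: (0,6,i); (0,7,i); (5,7,i); (6,2,o); (6,5,o); (12,2,hold); (13,2,hold); (14,2,hold); (15,5,hold); (16,2,hold); (17,5,hold)


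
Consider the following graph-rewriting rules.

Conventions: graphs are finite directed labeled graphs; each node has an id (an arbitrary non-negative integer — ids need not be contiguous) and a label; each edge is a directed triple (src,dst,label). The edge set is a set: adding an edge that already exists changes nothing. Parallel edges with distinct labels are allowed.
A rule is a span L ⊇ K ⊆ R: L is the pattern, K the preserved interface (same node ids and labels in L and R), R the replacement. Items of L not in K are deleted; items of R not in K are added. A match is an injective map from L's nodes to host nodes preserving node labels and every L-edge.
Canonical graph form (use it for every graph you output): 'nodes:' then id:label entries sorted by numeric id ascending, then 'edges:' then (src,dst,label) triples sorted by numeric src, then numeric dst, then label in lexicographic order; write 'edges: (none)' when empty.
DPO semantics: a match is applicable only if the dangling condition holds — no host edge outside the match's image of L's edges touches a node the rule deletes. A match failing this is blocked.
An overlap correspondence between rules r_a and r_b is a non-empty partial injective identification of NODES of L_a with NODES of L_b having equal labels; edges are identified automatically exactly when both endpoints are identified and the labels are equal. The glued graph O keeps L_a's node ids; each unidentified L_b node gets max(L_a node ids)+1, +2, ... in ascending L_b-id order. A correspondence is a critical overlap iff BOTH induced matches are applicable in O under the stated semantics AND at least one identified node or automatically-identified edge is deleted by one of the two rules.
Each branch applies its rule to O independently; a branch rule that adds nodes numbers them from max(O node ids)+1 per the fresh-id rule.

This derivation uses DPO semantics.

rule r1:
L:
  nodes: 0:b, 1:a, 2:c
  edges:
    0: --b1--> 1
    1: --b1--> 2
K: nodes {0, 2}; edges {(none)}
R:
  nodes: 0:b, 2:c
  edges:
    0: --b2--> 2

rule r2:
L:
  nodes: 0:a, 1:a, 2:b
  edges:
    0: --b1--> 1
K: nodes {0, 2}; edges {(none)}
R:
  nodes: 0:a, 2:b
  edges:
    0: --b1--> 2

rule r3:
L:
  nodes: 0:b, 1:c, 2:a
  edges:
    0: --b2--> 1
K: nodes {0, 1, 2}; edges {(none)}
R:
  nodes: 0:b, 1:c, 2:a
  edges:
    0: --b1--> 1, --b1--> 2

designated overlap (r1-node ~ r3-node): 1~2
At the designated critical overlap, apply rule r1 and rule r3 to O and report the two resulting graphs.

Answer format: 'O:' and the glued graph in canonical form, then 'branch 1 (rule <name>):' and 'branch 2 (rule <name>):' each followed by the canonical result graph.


O:
nodes: 0:b, 1:a, 2:c, 3:b, 4:c
edges: (0,1,b1); (1,2,b1); (3,4,b2)
branch 1 (rule r1):
nodes: 0:b, 2:c, 3:b, 4:c
edges: (0,2,b2); (3,4,b2)
branch 2 (rule r3):
nodes: 0:b, 1:a, 2:c, 3:b, 4:c
edges: (0,1,b1); (1,2,b1); (3,1,b1); (3,4,b1)


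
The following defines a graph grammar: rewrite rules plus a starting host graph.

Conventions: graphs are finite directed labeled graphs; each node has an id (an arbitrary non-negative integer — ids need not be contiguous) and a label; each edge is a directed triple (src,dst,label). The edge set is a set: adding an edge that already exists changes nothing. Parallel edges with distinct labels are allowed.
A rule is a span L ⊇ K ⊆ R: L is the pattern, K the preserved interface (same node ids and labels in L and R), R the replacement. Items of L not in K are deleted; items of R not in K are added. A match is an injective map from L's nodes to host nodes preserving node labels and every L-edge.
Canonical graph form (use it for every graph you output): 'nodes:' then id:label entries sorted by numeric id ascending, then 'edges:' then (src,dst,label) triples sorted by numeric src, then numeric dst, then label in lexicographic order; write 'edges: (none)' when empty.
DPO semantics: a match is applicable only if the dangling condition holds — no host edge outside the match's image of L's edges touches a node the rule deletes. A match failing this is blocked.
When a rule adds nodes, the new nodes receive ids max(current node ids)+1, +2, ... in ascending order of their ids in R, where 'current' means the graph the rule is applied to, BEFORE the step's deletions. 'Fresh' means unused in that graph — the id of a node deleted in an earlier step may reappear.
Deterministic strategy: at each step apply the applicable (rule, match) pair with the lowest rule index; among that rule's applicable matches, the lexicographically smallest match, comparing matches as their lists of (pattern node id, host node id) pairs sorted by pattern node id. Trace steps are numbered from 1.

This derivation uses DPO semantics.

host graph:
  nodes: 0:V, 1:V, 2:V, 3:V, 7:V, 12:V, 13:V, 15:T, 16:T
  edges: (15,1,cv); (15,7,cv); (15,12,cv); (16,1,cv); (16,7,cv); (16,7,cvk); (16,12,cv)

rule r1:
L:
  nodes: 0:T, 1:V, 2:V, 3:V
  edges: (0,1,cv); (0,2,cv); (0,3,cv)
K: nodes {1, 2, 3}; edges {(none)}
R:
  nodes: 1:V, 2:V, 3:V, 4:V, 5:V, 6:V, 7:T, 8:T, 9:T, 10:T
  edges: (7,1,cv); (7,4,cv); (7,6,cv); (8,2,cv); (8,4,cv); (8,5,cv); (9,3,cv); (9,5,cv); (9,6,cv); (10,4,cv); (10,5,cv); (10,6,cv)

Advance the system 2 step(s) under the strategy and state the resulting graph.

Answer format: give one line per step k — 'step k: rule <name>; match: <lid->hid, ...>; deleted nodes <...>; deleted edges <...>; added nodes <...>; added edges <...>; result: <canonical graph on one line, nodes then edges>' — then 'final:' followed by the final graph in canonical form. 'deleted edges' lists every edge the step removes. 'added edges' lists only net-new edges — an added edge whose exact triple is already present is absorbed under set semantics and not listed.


step 1: rule r1; match: 0->15, 1->1, 2->7, 3->12; deleted nodes 15; deleted edges (15,1,cv); (15,7,cv); (15,12,cv); added nodes 17, 18, 19, 20, 21, 22, 23; added edges (20,1,cv); (20,17,cv); (20,19,cv); (21,7,cv); (21,17,cv); (21,18,cv); (22,12,cv); (22,18,cv); (22,19,cv); (23,17,cv); (23,18,cv); (23,19,cv); result: nodes: 0:V, 1:V, 2:V, 3:V, 7:V, 12:V, 13:V, 16:T, 17:V, 18:V, 19:V, 20:T, 21:T, 22:T, 23:T edges: (16,1,cv); (16,7,cv); (16,7,cvk); (16,12,cv); (20,1,cv); (20,17,cv); (20,19,cv); (21,7,cv); (21,17,cv); (21,18,cv); (22,12,cv); (22,18,cv); (22,19,cv); (23,17,cv); (23,18,cv); (23,19,cv)
step 2: rule r1; match: 0->20, 1->1, 2->17, 3->19; deleted nodes 20; deleted edges (20,1,cv); (20,17,cv); (20,19,cv); added nodes 24, 25, 26, 27, 28, 29, 30; added edges (27,1,cv); (27,24,cv); (27,26,cv); (28,17,cv); (28,24,cv); (28,25,cv); (29,19,cv); (29,25,cv); (29,26,cv); (30,24,cv); (30,25,cv); (30,26,cv); result: nodes: 0:V, 1:V, 2:V, 3:V, 7:V, 12:V, 13:V, 16:T, 17:V, 18:V, 19:V, 21:T, 22:T, 23:T, 24:V, 25:V, 26:V, 27:T, 28:T, 29:T, 30:T edges: (16,1,cv); (16,7,cv); (16,7,cvk); (16,12,cv); (21,7,cv); (21,17,cv); (21,18,cv); (22,12,cv); (22,18,cv); (22,19,cv); (23,17,cv); (23,18,cv); (23,19,cv); (27,1,cv); (27,24,cv); (27,26,cv); (28,17,cv); (28,24,cv); (28,25,cv); (29,19,cv); (29,25,cv); (29,26,cv); (30,24,cv); (30,25,cv); (30,26,cv)
final:
nodes: 0:V, 1:V, 2:V, 3:V, 7:V, 12:V, 13:V, 16:T, 17:V, 18:V, 19:V, 21:T, 22:T, 23:T, 24:V, 25:V, 26:V, 27:T, 28:T, 29:T, 30:T
edges: (16,1,cv); (16,7,cv); (16,7,cvk); (16,12,cv); (21,7,cv); (21,17,cv); (21,18,cv); (22,12,cv); (22,18,cv); (22,19,cv); (23,17,cv); (23,18,cv); (23,19,cv); (27,1,cv); (27,24,cv); (27,26,cv); (28,17,cv); (28,24,cv); (28,25,cv); (29,19,cv); (29,25,cv); (29,26,cv); (30,24,cv); (30,25,cv); (30,26,cv)


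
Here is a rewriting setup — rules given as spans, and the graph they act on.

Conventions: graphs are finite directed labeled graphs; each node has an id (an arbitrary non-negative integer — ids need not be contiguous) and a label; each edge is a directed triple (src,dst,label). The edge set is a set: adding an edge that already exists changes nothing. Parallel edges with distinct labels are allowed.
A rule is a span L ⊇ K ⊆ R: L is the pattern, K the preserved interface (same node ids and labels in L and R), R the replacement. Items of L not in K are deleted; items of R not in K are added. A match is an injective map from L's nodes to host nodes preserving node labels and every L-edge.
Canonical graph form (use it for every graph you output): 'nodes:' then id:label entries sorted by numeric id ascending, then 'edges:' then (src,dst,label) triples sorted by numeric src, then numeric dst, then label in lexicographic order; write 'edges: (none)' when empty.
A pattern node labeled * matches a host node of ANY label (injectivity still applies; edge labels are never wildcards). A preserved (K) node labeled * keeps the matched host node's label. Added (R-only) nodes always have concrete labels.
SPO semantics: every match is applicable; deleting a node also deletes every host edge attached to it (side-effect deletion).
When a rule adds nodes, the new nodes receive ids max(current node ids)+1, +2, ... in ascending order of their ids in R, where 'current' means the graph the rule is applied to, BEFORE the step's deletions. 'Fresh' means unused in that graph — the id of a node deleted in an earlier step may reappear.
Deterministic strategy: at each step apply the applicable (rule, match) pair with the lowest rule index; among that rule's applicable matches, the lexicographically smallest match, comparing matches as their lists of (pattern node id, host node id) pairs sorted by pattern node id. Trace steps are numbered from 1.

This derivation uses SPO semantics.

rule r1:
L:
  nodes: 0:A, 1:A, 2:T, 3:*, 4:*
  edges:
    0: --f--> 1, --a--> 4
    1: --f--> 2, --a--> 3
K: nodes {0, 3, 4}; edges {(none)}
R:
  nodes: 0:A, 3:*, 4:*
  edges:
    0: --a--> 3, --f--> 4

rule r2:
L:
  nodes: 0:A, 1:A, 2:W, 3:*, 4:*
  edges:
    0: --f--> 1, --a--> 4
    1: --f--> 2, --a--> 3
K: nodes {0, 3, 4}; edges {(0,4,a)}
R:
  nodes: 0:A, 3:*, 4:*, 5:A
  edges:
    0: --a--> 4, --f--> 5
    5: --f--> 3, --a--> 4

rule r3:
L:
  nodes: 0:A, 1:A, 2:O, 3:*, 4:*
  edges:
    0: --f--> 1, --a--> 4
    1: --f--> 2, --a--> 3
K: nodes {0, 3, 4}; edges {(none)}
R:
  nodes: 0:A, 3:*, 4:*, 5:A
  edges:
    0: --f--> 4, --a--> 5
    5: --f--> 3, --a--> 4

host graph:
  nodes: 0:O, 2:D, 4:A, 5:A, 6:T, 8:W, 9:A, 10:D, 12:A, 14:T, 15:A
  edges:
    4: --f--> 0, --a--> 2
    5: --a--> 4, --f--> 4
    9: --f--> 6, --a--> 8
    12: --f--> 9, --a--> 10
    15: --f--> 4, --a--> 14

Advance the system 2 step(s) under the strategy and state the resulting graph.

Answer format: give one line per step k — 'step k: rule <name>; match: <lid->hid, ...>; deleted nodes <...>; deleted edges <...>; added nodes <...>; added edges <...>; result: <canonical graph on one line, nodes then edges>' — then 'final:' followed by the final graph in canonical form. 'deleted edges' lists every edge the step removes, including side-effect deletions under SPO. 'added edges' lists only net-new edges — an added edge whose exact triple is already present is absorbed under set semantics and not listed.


step 1: rule r1; match: 0->12, 1->9, 2->6, 3->8, 4->10; deleted nodes 6, 9; deleted edges (9,6,f); (9,8,a); (12,9,f); (12,10,a); added nodes (none); added edges (12,8,a); (12,10,f); result: nodes: 0:O, 2:D, 4:A, 5:A, 8:W, 10:D, 12:A, 14:T, 15:A edges: (4,0,f); (4,2,a); (5,4,a); (5,4,f); (12,8,a); (12,10,f); (15,4,f); (15,14,a)
step 2: rule r3; match: 0->15, 1->4, 2->0, 3->2, 4->14; deleted nodes 0, 4; deleted edges (4,0,f); (4,2,a); (5,4,a); (5,4,f); (15,4,f); (15,14,a); added nodes 16; added edges (15,14,f); (15,16,a); (16,2,f); (16,14,a); result: nodes: 2:D, 5:A, 8:W, 10:D, 12:A, 14:T, 15:A, 16:A edges: (12,8,a); (12,10,f); (15,14,f); (15,16,a); (16,2,f); (16,14,a)
final:
nodes: 2:D, 5:A, 8:W, 10:D, 12:A, 14:T, 15:A, 16:A
edges: (12,8,a); (12,10,f); (15,14,f); (15,16,a); (16,2,f); (16,14,a)


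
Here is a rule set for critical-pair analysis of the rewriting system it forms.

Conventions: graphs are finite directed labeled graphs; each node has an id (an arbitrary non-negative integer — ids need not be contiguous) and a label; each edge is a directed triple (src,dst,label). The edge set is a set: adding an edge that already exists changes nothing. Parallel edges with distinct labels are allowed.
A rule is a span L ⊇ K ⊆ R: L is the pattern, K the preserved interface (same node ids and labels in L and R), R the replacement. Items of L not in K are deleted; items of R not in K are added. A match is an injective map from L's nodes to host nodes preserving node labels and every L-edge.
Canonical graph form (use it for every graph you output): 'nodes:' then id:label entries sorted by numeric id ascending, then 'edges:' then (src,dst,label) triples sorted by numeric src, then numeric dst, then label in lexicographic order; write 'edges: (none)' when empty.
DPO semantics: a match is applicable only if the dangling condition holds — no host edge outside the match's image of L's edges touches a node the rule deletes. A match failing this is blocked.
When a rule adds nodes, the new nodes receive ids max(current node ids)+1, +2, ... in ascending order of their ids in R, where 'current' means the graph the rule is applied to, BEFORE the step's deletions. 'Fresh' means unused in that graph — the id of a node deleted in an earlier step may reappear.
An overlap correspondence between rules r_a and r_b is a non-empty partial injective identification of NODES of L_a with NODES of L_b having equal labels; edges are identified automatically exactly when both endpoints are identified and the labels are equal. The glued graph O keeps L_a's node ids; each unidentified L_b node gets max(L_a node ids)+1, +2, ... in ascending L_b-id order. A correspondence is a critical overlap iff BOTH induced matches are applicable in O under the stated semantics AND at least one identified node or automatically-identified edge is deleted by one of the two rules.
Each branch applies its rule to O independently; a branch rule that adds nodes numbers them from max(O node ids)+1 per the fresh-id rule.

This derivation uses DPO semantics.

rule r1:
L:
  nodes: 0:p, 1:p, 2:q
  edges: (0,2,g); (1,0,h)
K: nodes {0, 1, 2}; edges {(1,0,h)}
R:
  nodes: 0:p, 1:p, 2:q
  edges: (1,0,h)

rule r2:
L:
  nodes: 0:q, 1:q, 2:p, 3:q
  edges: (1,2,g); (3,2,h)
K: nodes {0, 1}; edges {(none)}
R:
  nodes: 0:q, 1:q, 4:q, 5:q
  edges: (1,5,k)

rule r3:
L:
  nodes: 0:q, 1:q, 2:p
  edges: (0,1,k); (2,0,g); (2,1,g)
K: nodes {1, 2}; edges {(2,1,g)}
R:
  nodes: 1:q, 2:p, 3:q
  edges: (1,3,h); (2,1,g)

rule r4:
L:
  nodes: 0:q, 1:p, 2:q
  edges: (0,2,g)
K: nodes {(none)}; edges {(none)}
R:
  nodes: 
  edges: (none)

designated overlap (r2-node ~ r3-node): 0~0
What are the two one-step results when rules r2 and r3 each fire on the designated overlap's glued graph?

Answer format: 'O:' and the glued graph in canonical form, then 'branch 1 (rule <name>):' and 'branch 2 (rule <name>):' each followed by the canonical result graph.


O:
nodes: 0:q, 1:q, 2:p, 3:q, 4:q, 5:p
edges: (0,4,k); (1,2,g); (3,2,h); (5,0,g); (5,4,g)
branch 1 (rule r2):
nodes: 0:q, 1:q, 4:q, 5:p, 6:q, 7:q
edges: (0,4,k); (1,7,k); (5,0,g); (5,4,g)
branch 2 (rule r3):
nodes: 1:q, 2:p, 3:q, 4:q, 5:p, 6:q
edges: (1,2,g); (3,2,h); (4,6,h); (5,4,g)


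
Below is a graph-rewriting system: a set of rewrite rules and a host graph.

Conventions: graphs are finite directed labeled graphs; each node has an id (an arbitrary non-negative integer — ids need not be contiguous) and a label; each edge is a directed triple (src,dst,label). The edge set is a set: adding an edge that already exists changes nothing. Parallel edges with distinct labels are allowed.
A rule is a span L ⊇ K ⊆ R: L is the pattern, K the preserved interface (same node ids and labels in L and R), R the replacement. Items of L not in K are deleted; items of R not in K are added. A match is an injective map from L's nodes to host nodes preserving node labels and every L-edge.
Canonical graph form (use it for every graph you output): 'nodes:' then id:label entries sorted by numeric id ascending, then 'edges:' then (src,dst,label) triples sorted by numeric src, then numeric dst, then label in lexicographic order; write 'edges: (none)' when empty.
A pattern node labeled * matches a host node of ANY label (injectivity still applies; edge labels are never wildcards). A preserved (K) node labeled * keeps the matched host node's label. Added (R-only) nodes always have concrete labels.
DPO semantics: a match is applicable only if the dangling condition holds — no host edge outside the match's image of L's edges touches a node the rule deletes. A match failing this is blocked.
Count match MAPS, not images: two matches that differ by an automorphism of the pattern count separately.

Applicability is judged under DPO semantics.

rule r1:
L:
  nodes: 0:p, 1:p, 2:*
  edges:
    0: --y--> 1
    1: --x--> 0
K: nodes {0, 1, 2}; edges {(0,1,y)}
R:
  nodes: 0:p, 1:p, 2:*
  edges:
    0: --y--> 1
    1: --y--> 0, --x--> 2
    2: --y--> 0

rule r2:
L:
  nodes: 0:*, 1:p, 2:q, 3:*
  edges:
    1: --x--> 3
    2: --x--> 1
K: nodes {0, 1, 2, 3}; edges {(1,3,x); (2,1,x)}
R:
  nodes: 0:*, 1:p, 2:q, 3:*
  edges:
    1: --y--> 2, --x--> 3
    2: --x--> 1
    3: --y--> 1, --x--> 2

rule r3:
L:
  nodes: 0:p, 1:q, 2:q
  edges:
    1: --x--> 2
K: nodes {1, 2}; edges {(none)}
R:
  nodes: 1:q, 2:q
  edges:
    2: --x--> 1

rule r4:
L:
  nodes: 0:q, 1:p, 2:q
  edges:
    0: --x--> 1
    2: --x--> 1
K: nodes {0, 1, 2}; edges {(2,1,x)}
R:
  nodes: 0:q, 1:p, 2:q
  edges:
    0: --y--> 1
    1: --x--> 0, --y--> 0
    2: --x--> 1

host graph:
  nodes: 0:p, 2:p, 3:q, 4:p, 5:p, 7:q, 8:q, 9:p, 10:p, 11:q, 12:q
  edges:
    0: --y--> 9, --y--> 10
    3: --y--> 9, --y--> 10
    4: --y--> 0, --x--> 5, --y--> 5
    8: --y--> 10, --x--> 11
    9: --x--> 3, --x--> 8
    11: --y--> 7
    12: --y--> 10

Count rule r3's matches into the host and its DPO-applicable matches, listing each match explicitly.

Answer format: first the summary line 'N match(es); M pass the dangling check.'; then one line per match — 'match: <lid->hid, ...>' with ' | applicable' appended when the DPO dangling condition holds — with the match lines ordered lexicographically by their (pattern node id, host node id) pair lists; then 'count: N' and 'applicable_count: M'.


6 match(es); 1 pass the dangling check.
match: 0->0, 1->8, 2->11
match: 0->2, 1->8, 2->11 | applicable
match: 0->4, 1->8, 2->11
match: 0->5, 1->8, 2->11
match: 0->9, 1->8, 2->11
match: 0->10, 1->8, 2->11
count: 6
applicable_count: 1
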